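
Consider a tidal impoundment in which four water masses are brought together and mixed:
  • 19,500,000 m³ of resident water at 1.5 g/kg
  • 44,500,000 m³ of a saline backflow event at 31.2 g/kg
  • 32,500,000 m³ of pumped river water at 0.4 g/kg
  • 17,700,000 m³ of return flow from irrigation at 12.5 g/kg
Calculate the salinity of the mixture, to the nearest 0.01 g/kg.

Salt balance:
salt = 19,500,000×1.5 + 44,500,000×31.2 + 32,500,000×0.4 + 17,700,000×12.5 = 29,250,000 + 1,388,400,000 + 13,000,000 + 221,250,000 = 1,651,900,000
volume = 19,500,000 + 44,500,000 + 32,500,000 + 17,700,000 = 114,200,000 m³
S = 1,651,900,000 / 114,200,000 = 14.465 g/kg

14.46 g/kg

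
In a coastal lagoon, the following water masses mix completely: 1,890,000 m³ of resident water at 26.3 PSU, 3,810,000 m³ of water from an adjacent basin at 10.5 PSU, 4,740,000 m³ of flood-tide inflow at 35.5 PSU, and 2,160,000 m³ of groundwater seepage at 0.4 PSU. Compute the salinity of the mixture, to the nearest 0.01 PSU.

Mass of salt is conserved:
salt = 1,890,000×26.3 + 3,810,000×10.5 + 4,740,000×35.5 + 2,160,000×0.4 = 49,707,000 + 40,005,000 + 168,270,000 + 864,000 = 258,846,000
volume = 1,890,000 + 3,810,000 + 4,740,000 + 2,160,000 = 12,600,000 m³
S = 258,846,000 / 12,600,000 = 20.5433 PSU

20.54 PSU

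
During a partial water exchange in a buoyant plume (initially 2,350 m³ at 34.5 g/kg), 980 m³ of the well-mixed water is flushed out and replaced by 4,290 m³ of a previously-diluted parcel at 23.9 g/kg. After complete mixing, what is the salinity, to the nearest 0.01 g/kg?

26.47 g/kg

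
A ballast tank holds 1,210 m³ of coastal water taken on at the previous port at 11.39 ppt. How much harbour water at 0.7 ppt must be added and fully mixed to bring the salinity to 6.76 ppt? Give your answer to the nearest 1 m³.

924 m³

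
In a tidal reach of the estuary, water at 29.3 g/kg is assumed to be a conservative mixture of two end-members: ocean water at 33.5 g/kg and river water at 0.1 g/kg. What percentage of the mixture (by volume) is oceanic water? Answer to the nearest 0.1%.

87.4%

Let g be the oceanic fraction. Salt balance per unit volume:
g×33.5 + (1−g)×0.1 = 29.3
g = (29.3 − 0.1) / (33.5 − 0.1) = 29.2/33.4 = 0.8743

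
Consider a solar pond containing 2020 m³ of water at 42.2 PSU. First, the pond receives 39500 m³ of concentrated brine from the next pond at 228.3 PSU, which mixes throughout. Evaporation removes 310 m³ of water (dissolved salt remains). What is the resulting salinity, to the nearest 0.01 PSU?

After mixing: salt = 2,020×42.2 + 39,500×228.3 = 9,103,094; volume = 41,520 m³
After evaporation: salt unchanged = 9,103,094; volume = 41,520 − 310 = 41,210 m³
S = 9,103,094 / 41,210 = 220.8953 PSU

220.90 PSU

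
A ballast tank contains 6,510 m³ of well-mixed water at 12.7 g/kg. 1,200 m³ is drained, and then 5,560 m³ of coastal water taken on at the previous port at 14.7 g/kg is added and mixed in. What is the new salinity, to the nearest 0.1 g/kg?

13.7 g/kg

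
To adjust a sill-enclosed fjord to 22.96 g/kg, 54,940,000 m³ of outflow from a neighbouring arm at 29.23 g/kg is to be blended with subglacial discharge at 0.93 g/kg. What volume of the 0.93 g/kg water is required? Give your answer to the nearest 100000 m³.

15600000 m³

Salt balance: 54,940,000×29.23 + V×0.93 = (54,940,000+V)×22.96
1,605,896,200 + 0.93V = 1,261,422,400 + 22.96V
344,473,800 = 22.03V
V = 15,636,577.39 m³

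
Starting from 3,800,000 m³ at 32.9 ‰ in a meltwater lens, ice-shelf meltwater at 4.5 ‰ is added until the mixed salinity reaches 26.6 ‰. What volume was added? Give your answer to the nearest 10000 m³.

Salt balance: 3,800,000×32.9 + V×4.5 = (3,800,000+V)×26.6
125,020,000 + 4.5V = 101,080,000 + 26.6V
23,940,000 = 22.1V
V = 1,083,257.92 m³

1080000 m³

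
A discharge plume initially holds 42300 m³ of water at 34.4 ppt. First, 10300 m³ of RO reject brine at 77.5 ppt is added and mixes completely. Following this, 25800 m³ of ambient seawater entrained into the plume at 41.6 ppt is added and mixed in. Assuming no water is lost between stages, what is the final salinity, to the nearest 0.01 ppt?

42.43 ppt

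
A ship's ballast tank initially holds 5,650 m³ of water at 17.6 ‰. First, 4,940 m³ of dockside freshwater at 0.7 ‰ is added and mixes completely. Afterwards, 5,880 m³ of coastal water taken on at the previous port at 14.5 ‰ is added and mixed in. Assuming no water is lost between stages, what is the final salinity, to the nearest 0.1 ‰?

Mass of salt is conserved:
Initial salt = 5,650×17.6 = 99,440
After stage 1: salt = 99,440 + 4,940×0.7 = 102,898; volume = 10,590 m³; S = 9.717 ‰
After stage 2: salt = 102,898 + 5,880×14.5 = 188,158; volume = 16,470 m³
S = 188,158 / 16,470 = 11.4243 ‰

11.4 ‰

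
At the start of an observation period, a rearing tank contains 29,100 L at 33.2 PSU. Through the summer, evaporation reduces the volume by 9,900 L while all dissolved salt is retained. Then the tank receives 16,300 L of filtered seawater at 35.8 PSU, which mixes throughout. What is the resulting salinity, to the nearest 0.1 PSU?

After evaporation: salt = 29,100×33.2 = 966,120; volume = 29,100 − 9,900 = 19,200 L
After mixing: salt = 966,120 + 16,300×35.8 = 1,549,660; volume = 19,200 + 16,300 = 35,500 L
S = 1,549,660 / 35,500 = 43.6524 PSU

43.7 PSU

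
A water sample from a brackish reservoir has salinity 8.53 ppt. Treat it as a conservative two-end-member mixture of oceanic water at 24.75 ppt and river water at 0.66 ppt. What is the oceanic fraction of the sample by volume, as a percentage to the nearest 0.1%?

32.7%

Let g be the oceanic fraction. Salt balance per unit volume:
g×24.75 + (1−g)×0.66 = 8.53
g = (8.53 − 0.66) / (24.75 − 0.66) = 7.87/24.09 = 0.3267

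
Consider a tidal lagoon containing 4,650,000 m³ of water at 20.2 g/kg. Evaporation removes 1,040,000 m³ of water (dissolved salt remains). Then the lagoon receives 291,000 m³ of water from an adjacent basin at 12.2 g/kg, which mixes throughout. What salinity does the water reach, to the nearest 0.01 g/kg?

24.99 g/kg

After evaporation: salt = 4,650,000×20.2 = 93,930,000; volume = 4,650,000 − 1,040,000 = 3,610,000 m³
After mixing: salt = 93,930,000 + 291,000×12.2 = 97,480,200; volume = 3,610,000 + 291,000 = 3,901,000 m³
S = 97,480,200 / 3,901,000 = 24.9885 g/kg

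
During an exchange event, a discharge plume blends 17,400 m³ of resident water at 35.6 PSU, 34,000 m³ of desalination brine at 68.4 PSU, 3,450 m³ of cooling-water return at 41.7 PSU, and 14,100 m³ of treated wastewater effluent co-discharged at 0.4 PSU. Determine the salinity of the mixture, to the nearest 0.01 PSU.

Total salt / total volume:
salt = 17,400×35.6 + 34,000×68.4 + 3,450×41.7 + 14,100×0.4 = 619,440 + 2,325,600 + 143,865 + 5,640 = 3,094,545
volume = 17,400 + 34,000 + 3,450 + 14,100 = 68,950 m³
S = 3,094,545 / 68,950 = 44.881 PSU

44.88 PSU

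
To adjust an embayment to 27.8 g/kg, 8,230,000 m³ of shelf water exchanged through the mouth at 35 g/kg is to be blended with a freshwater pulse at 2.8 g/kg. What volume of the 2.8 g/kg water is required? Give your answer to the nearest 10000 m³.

2370000 m³

Salt balance: 8,230,000×35 + V×2.8 = (8,230,000+V)×27.8
288,050,000 + 2.8V = 228,794,000 + 27.8V
59,256,000 = 25V
V = 2,370,240 m³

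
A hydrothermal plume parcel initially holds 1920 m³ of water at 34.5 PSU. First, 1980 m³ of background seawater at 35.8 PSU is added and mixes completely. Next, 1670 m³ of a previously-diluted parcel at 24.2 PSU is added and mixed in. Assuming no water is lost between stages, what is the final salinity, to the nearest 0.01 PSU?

31.87 PSU

Mass of salt is conserved:
Initial salt = 1,920×34.5 = 66,240
After stage 1: salt = 66,240 + 1,980×35.8 = 137,124; volume = 3,900 m³; S = 35.16 PSU
After stage 2: salt = 137,124 + 1,670×24.2 = 177,538; volume = 5,570 m³
S = 177,538 / 5,570 = 31.874 PSU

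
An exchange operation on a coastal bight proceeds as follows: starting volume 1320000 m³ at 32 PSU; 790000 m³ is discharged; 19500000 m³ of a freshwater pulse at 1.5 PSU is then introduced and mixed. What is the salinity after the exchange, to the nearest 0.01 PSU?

2.31 PSU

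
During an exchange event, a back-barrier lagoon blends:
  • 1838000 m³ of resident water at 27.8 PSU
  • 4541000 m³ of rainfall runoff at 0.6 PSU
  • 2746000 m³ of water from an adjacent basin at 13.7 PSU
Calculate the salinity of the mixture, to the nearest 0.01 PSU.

10.02 PSU

Salt balance:
salt = 1,838,000×27.8 + 4,541,000×0.6 + 2,746,000×13.7 = 51,096,400 + 2,724,600 + 37,620,200 = 91,441,200
volume = 1,838,000 + 4,541,000 + 2,746,000 = 9,125,000 m³
S = 91,441,200 / 9,125,000 = 10.021 PSU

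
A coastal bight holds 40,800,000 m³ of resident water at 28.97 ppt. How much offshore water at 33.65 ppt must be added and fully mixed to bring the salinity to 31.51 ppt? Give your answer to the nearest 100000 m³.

48400000 m³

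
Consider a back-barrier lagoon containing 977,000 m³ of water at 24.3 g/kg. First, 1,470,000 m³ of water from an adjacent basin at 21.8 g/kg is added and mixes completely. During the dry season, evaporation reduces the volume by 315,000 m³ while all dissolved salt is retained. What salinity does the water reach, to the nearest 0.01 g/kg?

After mixing: salt = 977,000×24.3 + 1,470,000×21.8 = 55,787,100; volume = 2,447,000 m³
After evaporation: salt unchanged = 55,787,100; volume = 2,447,000 − 315,000 = 2,132,000 m³
S = 55,787,100 / 2,132,000 = 26.1666 g/kg

26.17 g/kg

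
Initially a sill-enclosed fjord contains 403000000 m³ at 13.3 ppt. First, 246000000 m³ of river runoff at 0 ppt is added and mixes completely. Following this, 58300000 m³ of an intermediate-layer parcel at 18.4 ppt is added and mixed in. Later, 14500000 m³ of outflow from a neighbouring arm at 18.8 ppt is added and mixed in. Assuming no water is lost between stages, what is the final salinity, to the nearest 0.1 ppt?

Mass of salt is conserved:
Initial salt = 403,000,000×13.3 = 5,359,900,000
After stage 1: salt = 5,359,900,000 + 246,000,000×0 = 5,359,900,000; volume = 649,000,000 m³; S = 8.259 ppt
After stage 2: salt = 5,359,900,000 + 58,300,000×18.4 = 6,432,620,000; volume = 707,300,000 m³; S = 9.095 ppt
After stage 3: salt = 6,432,620,000 + 14,500,000×18.8 = 6,705,220,000; volume = 721,800,000 m³
S = 6,705,220,000 / 721,800,000 = 9.2896 ppt

9.3 ppt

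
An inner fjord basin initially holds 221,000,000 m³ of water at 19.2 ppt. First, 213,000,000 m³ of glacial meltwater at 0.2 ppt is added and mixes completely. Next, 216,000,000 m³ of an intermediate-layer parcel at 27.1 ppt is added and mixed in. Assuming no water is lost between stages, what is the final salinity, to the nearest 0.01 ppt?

By conservation of dissolved salt,
Initial salt = 221,000,000×19.2 = 4,243,200,000
After stage 1: salt = 4,243,200,000 + 213,000,000×0.2 = 4,285,800,000; volume = 434,000,000 m³; S = 9.875 ppt
After stage 2: salt = 4,285,800,000 + 216,000,000×27.1 = 10,139,400,000; volume = 650,000,000 m³
S = 10,139,400,000 / 650,000,000 = 15.5991 ppt

15.60 ppt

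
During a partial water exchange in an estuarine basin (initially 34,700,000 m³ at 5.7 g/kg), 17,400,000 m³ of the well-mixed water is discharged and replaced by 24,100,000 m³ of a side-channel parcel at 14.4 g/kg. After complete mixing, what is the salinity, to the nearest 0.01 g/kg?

Remaining after removal: 17,300,000 m³ at 5.7 g/kg (salt = 98,610,000)
After addition: salt = 98,610,000 + 24,100,000×14.4 = 445,650,000; volume = 41,400,000 m³
S = 445,650,000 / 41,400,000 = 10.7645 g/kg

10.76 g/kg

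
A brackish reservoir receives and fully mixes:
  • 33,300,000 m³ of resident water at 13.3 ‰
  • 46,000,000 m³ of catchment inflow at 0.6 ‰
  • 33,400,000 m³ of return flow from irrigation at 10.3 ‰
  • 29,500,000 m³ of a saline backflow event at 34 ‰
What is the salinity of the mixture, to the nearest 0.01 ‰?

Salt balance:
salt = 33,300,000×13.3 + 46,000,000×0.6 + 33,400,000×10.3 + 29,500,000×34 = 442,890,000 + 27,600,000 + 344,020,000 + 1,003,000,000 = 1,817,510,000
volume = 33,300,000 + 46,000,000 + 33,400,000 + 29,500,000 = 142,200,000 m³
S = 1,817,510,000 / 142,200,000 = 12.7814 ‰

12.78 ‰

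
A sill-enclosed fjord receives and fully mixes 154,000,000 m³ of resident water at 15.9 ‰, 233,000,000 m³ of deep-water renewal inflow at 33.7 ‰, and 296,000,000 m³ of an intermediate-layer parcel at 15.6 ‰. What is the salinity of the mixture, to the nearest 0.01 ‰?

21.84 ‰

Conserving salt mass:
salt = 154,000,000×15.9 + 233,000,000×33.7 + 296,000,000×15.6 = 2,448,600,000 + 7,852,100,000 + 4,617,600,000 = 14,918,300,000
volume = 154,000,000 + 233,000,000 + 296,000,000 = 683,000,000 m³
S = 14,918,300,000 / 683,000,000 = 21.8423 ‰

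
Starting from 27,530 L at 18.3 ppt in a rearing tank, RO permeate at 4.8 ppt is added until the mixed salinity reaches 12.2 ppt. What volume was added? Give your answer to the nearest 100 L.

22700 L

Salt balance: 27,530×18.3 + V×4.8 = (27,530+V)×12.2
503,799 + 4.8V = 335,866 + 12.2V
167,933 = 7.4V
V = 22,693.65 L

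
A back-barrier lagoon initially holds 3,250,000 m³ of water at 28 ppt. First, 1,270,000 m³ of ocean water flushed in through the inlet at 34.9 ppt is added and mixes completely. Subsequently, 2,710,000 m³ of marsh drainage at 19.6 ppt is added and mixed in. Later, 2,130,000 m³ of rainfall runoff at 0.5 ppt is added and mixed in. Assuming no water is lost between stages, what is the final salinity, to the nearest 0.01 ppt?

20.25 ppt

Weighted by volume,
Initial salt = 3,250,000×28 = 91,000,000
After stage 1: salt = 91,000,000 + 1,270,000×34.9 = 135,323,000; volume = 4,520,000 m³; S = 29.939 ppt
After stage 2: salt = 135,323,000 + 2,710,000×19.6 = 188,439,000; volume = 7,230,000 m³; S = 26.063 ppt
After stage 3: salt = 188,439,000 + 2,130,000×0.5 = 189,504,000; volume = 9,360,000 m³
S = 189,504,000 / 9,360,000 = 20.2462 ppt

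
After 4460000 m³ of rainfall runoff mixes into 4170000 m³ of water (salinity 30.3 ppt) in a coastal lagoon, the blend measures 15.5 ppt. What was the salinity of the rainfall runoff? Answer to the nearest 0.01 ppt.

Salt balance: 4,170,000×30.3 + 4,460,000×S = 8,630,000×15.5
126,351,000 + 4,460,000·S = 133,765,000
S = (133,765,000 − 126,351,000) / 4,460,000 = 1.6623 ppt

1.66 ppt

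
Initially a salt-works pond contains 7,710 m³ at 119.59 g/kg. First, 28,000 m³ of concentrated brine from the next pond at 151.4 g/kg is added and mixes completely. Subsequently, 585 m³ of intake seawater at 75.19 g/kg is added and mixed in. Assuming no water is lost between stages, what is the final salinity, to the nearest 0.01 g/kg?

Weighted by volume,
Initial salt = 7,710×119.59 = 922,038.9
After stage 1: salt = 922,038.9 + 28,000×151.4 = 5,161,238.9; volume = 35,710 m³; S = 144.532 g/kg
After stage 2: salt = 5,161,238.9 + 585×75.19 = 5,205,225.05; volume = 36,295 m³
S = 5,205,225.05 / 36,295 = 143.4144 g/kg

143.41 g/kg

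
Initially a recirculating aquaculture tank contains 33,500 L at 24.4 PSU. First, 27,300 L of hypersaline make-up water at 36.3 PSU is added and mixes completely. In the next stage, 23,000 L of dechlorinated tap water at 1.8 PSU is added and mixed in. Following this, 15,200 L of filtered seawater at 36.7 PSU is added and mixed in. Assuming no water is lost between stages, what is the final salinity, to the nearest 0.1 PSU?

24.3 PSU

Conserving salt mass:
Initial salt = 33,500×24.4 = 817,400
After stage 1: salt = 817,400 + 27,300×36.3 = 1,808,390; volume = 60,800 L; S = 29.743 PSU
After stage 2: salt = 1,808,390 + 23,000×1.8 = 1,849,790; volume = 83,800 L; S = 22.074 PSU
After stage 3: salt = 1,849,790 + 15,200×36.7 = 2,407,630; volume = 99,000 L
S = 2,407,630 / 99,000 = 24.3195 PSU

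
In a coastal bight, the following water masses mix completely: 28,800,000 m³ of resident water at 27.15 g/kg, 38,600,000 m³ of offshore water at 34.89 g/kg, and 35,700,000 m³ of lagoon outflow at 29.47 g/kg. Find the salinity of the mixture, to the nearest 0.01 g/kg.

Conserving salt mass:
salt = 28,800,000×27.15 + 38,600,000×34.89 + 35,700,000×29.47 = 781,920,000 + 1,346,754,000 + 1,052,079,000 = 3,180,753,000
volume = 28,800,000 + 38,600,000 + 35,700,000 = 103,100,000 m³
S = 3,180,753,000 / 103,100,000 = 30.8511 g/kg

30.85 g/kg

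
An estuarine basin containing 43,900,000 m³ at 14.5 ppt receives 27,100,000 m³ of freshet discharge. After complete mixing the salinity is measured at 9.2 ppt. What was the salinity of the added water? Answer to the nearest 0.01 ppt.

Salt balance: 43,900,000×14.5 + 27,100,000×S = 71,000,000×9.2
636,550,000 + 27,100,000·S = 653,200,000
S = (653,200,000 − 636,550,000) / 27,100,000 = 0.6144 ppt

0.61 ppt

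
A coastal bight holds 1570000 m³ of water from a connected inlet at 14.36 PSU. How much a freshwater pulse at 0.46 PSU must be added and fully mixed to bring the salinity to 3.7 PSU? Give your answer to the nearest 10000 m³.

5170000 m³

Salt balance: 1,570,000×14.36 + V×0.46 = (1,570,000+V)×3.7
22,545,200 + 0.46V = 5,809,000 + 3.7V
16,736,200 = 3.24V
V = 5,165,493.83 m³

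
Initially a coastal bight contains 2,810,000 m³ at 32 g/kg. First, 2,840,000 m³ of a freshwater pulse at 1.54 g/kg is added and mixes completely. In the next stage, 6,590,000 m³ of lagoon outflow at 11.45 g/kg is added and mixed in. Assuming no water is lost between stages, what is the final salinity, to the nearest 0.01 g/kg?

13.87 g/kg

Weighted by volume,
Initial salt = 2,810,000×32 = 89,920,000
After stage 1: salt = 89,920,000 + 2,840,000×1.54 = 94,293,600; volume = 5,650,000 m³; S = 16.689 g/kg
After stage 2: salt = 94,293,600 + 6,590,000×11.45 = 169,749,100; volume = 12,240,000 m³
S = 169,749,100 / 12,240,000 = 13.8684 g/kg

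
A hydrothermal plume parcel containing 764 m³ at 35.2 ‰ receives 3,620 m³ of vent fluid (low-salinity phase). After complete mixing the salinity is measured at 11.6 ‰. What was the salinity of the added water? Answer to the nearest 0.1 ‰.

6.6 ‰

Salt balance: 764×35.2 + 3,620×S = 4,384×11.6
26,892.8 + 3,620·S = 50,854.4
S = (50,854.4 − 26,892.8) / 3,620 = 6.6192 ‰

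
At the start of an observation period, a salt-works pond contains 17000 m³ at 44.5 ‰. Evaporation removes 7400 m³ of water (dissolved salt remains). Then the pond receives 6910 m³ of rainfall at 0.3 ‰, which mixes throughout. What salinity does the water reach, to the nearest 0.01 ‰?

After evaporation: salt = 17,000×44.5 = 756,500; volume = 17,000 − 7,400 = 9,600 m³
After mixing: salt = 756,500 + 6,910×0.3 = 758,573; volume = 9,600 + 6,910 = 16,510 m³
S = 758,573 / 16,510 = 45.9463 ‰

45.95 ‰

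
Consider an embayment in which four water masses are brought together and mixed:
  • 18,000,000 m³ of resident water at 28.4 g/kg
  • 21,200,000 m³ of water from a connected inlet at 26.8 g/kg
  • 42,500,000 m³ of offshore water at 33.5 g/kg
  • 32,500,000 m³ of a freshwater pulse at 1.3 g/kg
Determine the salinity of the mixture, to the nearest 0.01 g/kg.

22.29 g/kg

Salt balance:
salt = 18,000,000×28.4 + 21,200,000×26.8 + 42,500,000×33.5 + 32,500,000×1.3 = 511,200,000 + 568,160,000 + 1,423,750,000 + 42,250,000 = 2,545,360,000
volume = 18,000,000 + 21,200,000 + 42,500,000 + 32,500,000 = 114,200,000 m³
S = 2,545,360,000 / 114,200,000 = 22.2886 g/kg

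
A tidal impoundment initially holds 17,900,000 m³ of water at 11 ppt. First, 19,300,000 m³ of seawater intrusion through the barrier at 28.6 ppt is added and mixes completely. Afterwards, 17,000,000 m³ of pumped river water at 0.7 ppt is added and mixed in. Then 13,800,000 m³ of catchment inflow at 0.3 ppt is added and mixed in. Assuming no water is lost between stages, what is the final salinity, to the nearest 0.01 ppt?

Weighted by volume,
Initial salt = 17,900,000×11 = 196,900,000
After stage 1: salt = 196,900,000 + 19,300,000×28.6 = 748,880,000; volume = 37,200,000 m³; S = 20.131 ppt
After stage 2: salt = 748,880,000 + 17,000,000×0.7 = 760,780,000; volume = 54,200,000 m³; S = 14.037 ppt
After stage 3: salt = 760,780,000 + 13,800,000×0.3 = 764,920,000; volume = 68,000,000 m³
S = 764,920,000 / 68,000,000 = 11.2488 ppt

11.25 ppt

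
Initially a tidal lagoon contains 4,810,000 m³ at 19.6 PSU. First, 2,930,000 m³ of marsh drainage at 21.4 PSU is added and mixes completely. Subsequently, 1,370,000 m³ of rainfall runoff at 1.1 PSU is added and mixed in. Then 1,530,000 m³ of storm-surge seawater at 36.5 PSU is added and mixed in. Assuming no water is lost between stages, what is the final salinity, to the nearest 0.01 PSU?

20.14 PSU

Salt balance:
Initial salt = 4,810,000×19.6 = 94,276,000
After stage 1: salt = 94,276,000 + 2,930,000×21.4 = 156,978,000; volume = 7,740,000 m³; S = 20.281 PSU
After stage 2: salt = 156,978,000 + 1,370,000×1.1 = 158,485,000; volume = 9,110,000 m³; S = 17.397 PSU
After stage 3: salt = 158,485,000 + 1,530,000×36.5 = 214,330,000; volume = 10,640,000 m³
S = 214,330,000 / 10,640,000 = 20.1438 PSU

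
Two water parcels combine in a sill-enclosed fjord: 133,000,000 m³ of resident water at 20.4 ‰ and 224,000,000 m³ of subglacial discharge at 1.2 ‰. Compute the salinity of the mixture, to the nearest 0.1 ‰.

8.4 ‰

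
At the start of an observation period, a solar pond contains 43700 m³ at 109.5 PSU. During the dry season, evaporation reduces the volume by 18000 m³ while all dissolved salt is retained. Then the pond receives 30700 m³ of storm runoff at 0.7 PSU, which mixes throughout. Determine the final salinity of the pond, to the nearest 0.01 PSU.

85.22 PSU

After evaporation: salt = 43,700×109.5 = 4,785,150; volume = 43,700 − 18,000 = 25,700 m³
After mixing: salt = 4,785,150 + 30,700×0.7 = 4,806,640; volume = 25,700 + 30,700 = 56,400 m³
S = 4,806,640 / 56,400 = 85.2241 PSU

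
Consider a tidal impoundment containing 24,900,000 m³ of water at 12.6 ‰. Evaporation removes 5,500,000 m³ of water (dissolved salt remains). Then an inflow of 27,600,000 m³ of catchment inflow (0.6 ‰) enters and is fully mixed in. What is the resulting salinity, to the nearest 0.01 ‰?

After evaporation: salt = 24,900,000×12.6 = 313,740,000; volume = 24,900,000 − 5,500,000 = 19,400,000 m³
After mixing: salt = 313,740,000 + 27,600,000×0.6 = 330,300,000; volume = 19,400,000 + 27,600,000 = 47,000,000 m³
S = 330,300,000 / 47,000,000 = 7.0277 ‰

7.03 ‰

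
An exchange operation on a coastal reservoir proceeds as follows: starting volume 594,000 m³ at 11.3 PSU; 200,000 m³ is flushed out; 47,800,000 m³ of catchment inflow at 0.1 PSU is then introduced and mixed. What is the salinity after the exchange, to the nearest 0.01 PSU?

Remaining after removal: 394,000 m³ at 11.3 PSU (salt = 4,452,200)
After addition: salt = 4,452,200 + 47,800,000×0.1 = 9,232,200; volume = 48,194,000 m³
S = 9,232,200 / 48,194,000 = 0.1916 PSU

0.19 PSU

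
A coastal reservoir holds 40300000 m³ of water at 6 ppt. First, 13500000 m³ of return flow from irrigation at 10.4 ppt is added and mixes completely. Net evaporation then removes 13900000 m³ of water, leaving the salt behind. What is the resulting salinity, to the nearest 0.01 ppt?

9.58 ppt

After mixing: salt = 40,300,000×6 + 13,500,000×10.4 = 382,200,000; volume = 53,800,000 m³
After evaporation: salt unchanged = 382,200,000; volume = 53,800,000 − 13,900,000 = 39,900,000 m³
S = 382,200,000 / 39,900,000 = 9.5789 ppt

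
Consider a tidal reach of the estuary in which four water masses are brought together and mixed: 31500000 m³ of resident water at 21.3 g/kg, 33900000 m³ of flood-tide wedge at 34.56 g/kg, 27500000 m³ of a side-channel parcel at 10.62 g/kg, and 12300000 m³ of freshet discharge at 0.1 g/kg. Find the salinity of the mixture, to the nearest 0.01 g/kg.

20.30 g/kg

By conservation of dissolved salt,
salt = 31,500,000×21.3 + 33,900,000×34.56 + 27,500,000×10.62 + 12,300,000×0.1 = 670,950,000 + 1,171,584,000 + 292,050,000 + 1,230,000 = 2,135,814,000
volume = 31,500,000 + 33,900,000 + 27,500,000 + 12,300,000 = 105,200,000 m³
S = 2,135,814,000 / 105,200,000 = 20.3024 g/kg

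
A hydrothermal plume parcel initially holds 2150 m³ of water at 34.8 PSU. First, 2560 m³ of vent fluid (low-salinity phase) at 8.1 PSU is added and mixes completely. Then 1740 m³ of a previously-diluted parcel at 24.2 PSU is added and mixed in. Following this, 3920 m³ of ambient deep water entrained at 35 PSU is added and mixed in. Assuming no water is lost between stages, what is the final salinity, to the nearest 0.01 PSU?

26.51 PSU

Total salt / total volume:
Initial salt = 2,150×34.8 = 74,820
After stage 1: salt = 74,820 + 2,560×8.1 = 95,556; volume = 4,710 m³; S = 20.288 PSU
After stage 2: salt = 95,556 + 1,740×24.2 = 137,664; volume = 6,450 m³; S = 21.343 PSU
After stage 3: salt = 137,664 + 3,920×35 = 274,864; volume = 10,370 m³
S = 274,864 / 10,370 = 26.5057 PSU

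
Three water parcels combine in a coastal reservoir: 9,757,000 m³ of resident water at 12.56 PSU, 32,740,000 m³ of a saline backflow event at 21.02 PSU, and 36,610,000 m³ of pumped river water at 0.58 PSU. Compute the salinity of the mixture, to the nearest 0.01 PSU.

10.52 PSU

Conserving salt mass:
salt = 9,757,000×12.56 + 32,740,000×21.02 + 36,610,000×0.58 = 122,547,920 + 688,194,800 + 21,233,800 = 831,976,520
volume = 9,757,000 + 32,740,000 + 36,610,000 = 79,107,000 m³
S = 831,976,520 / 79,107,000 = 10.5171 PSU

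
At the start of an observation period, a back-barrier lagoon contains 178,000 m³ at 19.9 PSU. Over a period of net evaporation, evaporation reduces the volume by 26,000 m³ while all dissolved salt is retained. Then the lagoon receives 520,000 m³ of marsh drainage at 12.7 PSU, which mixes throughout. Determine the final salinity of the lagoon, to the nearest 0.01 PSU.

After evaporation: salt = 178,000×19.9 = 3,542,200; volume = 178,000 − 26,000 = 152,000 m³
After mixing: salt = 3,542,200 + 520,000×12.7 = 10,146,200; volume = 152,000 + 520,000 = 672,000 m³
S = 10,146,200 / 672,000 = 15.0985 PSU

15.10 PSU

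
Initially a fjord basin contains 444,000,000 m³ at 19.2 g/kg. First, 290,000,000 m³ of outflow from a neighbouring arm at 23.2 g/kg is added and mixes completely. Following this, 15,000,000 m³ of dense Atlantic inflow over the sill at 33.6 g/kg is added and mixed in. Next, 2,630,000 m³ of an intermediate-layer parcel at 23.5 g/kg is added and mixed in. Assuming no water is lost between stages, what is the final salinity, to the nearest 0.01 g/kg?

21.05 g/kg

Mass of salt is conserved:
Initial salt = 444,000,000×19.2 = 8,524,800,000
After stage 1: salt = 8,524,800,000 + 290,000,000×23.2 = 15,252,800,000; volume = 734,000,000 m³; S = 20.78 g/kg
After stage 2: salt = 15,252,800,000 + 15,000,000×33.6 = 15,756,800,000; volume = 749,000,000 m³; S = 21.037 g/kg
After stage 3: salt = 15,756,800,000 + 2,630,000×23.5 = 15,818,605,000; volume = 751,630,000 m³
S = 15,818,605,000 / 751,630,000 = 21.0457 g/kg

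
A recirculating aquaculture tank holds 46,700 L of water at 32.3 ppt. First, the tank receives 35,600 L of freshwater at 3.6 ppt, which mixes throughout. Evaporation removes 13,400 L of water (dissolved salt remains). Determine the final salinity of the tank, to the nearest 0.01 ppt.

23.75 ppt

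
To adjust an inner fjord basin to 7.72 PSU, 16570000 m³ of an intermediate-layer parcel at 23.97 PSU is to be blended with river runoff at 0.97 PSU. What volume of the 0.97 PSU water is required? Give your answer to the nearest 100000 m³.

39900000 m³

Salt balance: 16,570,000×23.97 + V×0.97 = (16,570,000+V)×7.72
397,182,900 + 0.97V = 127,920,400 + 7.72V
269,262,500 = 6.75V
V = 39,890,740.74 m³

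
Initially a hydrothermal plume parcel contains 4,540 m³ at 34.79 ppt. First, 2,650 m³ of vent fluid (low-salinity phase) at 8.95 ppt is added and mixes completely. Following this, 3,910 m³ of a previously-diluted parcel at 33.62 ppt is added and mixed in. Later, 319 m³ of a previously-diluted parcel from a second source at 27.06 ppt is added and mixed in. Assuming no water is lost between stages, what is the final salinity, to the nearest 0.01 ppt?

By conservation of dissolved salt,
Initial salt = 4,540×34.79 = 157,946.6
After stage 1: salt = 157,946.6 + 2,650×8.95 = 181,664.1; volume = 7,190 m³; S = 25.266 ppt
After stage 2: salt = 181,664.1 + 3,910×33.62 = 313,118.3; volume = 11,100 m³; S = 28.209 ppt
After stage 3: salt = 313,118.3 + 319×27.06 = 321,750.44; volume = 11,419 m³
S = 321,750.44 / 11,419 = 28.1768 ppt

28.18 ppt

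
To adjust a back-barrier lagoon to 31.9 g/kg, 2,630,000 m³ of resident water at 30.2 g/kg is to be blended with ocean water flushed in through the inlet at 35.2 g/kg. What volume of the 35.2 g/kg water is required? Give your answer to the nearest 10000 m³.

1350000 m³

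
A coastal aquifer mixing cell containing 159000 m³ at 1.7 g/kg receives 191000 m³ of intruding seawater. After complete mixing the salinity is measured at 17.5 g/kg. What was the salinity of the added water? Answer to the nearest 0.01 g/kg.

30.65 g/kg

Salt balance: 159,000×1.7 + 191,000×S = 350,000×17.5
270,300 + 191,000·S = 6,125,000
S = (6,125,000 − 270,300) / 191,000 = 30.6529 g/kg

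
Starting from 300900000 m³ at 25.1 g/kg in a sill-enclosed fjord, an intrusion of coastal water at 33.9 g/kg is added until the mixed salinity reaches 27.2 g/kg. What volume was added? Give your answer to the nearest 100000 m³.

94300000 m³

Salt balance: 300,900,000×25.1 + V×33.9 = (300,900,000+V)×27.2
7,552,590,000 + 33.9V = 8,184,480,000 + 27.2V
631,890,000 = 6.7V
V = 94,311,940.3 m³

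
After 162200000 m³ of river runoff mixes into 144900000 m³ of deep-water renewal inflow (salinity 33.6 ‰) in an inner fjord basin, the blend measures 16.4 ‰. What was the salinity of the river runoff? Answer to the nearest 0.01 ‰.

Salt balance: 144,900,000×33.6 + 162,200,000×S = 307,100,000×16.4
4,868,640,000 + 162,200,000·S = 5,036,440,000
S = (5,036,440,000 − 4,868,640,000) / 162,200,000 = 1.0345 ‰

1.03 ‰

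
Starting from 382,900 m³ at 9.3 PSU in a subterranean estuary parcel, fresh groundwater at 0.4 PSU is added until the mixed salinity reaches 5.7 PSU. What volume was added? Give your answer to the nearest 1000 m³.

260000 m³

Salt balance: 382,900×9.3 + V×0.4 = (382,900+V)×5.7
3,560,970 + 0.4V = 2,182,530 + 5.7V
1,378,440 = 5.3V
V = 260,083.02 m³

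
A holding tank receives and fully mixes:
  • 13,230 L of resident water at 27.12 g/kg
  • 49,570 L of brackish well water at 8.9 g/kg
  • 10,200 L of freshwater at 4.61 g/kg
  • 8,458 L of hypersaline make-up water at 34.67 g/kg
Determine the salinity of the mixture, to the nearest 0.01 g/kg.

Salt balance:
salt = 13,230×27.12 + 49,570×8.9 + 10,200×4.61 + 8,458×34.67 = 358,797.6 + 441,173 + 47,022 + 293,238.86 = 1,140,231.46
volume = 13,230 + 49,570 + 10,200 + 8,458 = 81,458 L
S = 1,140,231.46 / 81,458 = 13.9978 g/kg

14.00 g/kg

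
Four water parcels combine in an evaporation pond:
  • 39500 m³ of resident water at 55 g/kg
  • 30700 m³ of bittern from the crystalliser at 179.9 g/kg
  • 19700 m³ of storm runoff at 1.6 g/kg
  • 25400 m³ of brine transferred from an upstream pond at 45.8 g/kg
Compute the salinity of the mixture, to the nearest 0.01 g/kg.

Total salt / total volume:
salt = 39,500×55 + 30,700×179.9 + 19,700×1.6 + 25,400×45.8 = 2,172,500 + 5,522,930 + 31,520 + 1,163,320 = 8,890,270
volume = 39,500 + 30,700 + 19,700 + 25,400 = 115,300 m³
S = 8,890,270 / 115,300 = 77.1056 g/kg

77.11 g/kg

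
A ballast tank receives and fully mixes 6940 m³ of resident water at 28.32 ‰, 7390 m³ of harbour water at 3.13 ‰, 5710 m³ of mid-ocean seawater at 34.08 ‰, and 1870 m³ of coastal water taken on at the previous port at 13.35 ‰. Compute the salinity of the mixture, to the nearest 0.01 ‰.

20.05 ‰

Conserving salt mass:
salt = 6,940×28.32 + 7,390×3.13 + 5,710×34.08 + 1,870×13.35 = 196,540.8 + 23,130.7 + 194,596.8 + 24,964.5 = 439,232.8
volume = 6,940 + 7,390 + 5,710 + 1,870 = 21,910 m³
S = 439,232.8 / 21,910 = 20.0471 ‰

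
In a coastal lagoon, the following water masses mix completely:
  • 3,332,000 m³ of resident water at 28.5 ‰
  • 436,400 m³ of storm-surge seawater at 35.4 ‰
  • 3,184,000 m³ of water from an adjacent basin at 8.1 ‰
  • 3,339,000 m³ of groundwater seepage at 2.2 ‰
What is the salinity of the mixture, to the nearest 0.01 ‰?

Conserving salt mass:
salt = 3,332,000×28.5 + 436,400×35.4 + 3,184,000×8.1 + 3,339,000×2.2 = 94,962,000 + 15,448,560 + 25,790,400 + 7,345,800 = 143,546,760
volume = 3,332,000 + 436,400 + 3,184,000 + 3,339,000 = 10,291,400 m³
S = 143,546,760 / 10,291,400 = 13.9482 ‰

13.95 ‰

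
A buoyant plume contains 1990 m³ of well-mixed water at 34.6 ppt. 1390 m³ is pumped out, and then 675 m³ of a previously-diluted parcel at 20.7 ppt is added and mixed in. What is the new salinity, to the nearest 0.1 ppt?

Remaining after removal: 600 m³ at 34.6 ppt (salt = 20,760)
After addition: salt = 20,760 + 675×20.7 = 34,732.5; volume = 1,275 m³
S = 34,732.5 / 1,275 = 27.2412 ppt

27.2 ppt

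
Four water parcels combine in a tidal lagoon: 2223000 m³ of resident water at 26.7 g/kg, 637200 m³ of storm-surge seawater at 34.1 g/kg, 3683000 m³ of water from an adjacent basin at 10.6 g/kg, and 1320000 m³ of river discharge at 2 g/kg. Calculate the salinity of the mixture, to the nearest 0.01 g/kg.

15.61 g/kg

By conservation of dissolved salt,
salt = 2,223,000×26.7 + 637,200×34.1 + 3,683,000×10.6 + 1,320,000×2 = 59,354,100 + 21,728,520 + 39,039,800 + 2,640,000 = 122,762,420
volume = 2,223,000 + 637,200 + 3,683,000 + 1,320,000 = 7,863,200 m³
S = 122,762,420 / 7,863,200 = 15.6123 g/kg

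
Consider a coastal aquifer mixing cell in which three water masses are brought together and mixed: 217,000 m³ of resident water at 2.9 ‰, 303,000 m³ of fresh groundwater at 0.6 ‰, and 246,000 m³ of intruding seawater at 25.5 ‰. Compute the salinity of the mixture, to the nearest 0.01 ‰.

9.25 ‰

Mass of salt is conserved:
salt = 217,000×2.9 + 303,000×0.6 + 246,000×25.5 = 629,300 + 181,800 + 6,273,000 = 7,084,100
volume = 217,000 + 303,000 + 246,000 = 766,000 m³
S = 7,084,100 / 766,000 = 9.2482 ‰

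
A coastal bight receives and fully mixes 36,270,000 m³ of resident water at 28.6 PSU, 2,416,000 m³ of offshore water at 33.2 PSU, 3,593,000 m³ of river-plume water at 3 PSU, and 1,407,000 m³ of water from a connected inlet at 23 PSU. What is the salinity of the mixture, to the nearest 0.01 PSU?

26.57 PSU

Total salt / total volume:
salt = 36,270,000×28.6 + 2,416,000×33.2 + 3,593,000×3 + 1,407,000×23 = 1,037,322,000 + 80,211,200 + 10,779,000 + 32,361,000 = 1,160,673,200
volume = 36,270,000 + 2,416,000 + 3,593,000 + 1,407,000 = 43,686,000 m³
S = 1,160,673,200 / 43,686,000 = 26.5685 PSU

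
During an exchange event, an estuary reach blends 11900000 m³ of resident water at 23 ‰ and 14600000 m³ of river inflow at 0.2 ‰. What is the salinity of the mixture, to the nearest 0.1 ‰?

10.4 ‰

Salt balance:
salt = 11,900,000×23 + 14,600,000×0.2 = 273,700,000 + 2,920,000 = 276,620,000
volume = 11,900,000 + 14,600,000 = 26,500,000 m³
S = 276,620,000 / 26,500,000 = 10.438 ‰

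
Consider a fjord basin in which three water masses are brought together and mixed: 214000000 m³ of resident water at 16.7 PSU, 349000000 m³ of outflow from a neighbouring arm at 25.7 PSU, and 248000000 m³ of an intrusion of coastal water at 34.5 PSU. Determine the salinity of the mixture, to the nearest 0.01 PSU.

Total salt / total volume:
salt = 214,000,000×16.7 + 349,000,000×25.7 + 248,000,000×34.5 = 3,573,800,000 + 8,969,300,000 + 8,556,000,000 = 21,099,100,000
volume = 214,000,000 + 349,000,000 + 248,000,000 = 811,000,000 m³
S = 21,099,100,000 / 811,000,000 = 26.0162 PSU

26.02 PSU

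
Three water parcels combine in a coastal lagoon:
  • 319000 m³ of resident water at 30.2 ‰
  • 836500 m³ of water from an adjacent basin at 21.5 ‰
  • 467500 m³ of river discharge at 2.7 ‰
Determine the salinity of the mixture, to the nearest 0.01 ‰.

Salt balance:
salt = 319,000×30.2 + 836,500×21.5 + 467,500×2.7 = 9,633,800 + 17,984,750 + 1,262,250 = 28,880,800
volume = 319,000 + 836,500 + 467,500 = 1,623,000 m³
S = 28,880,800 / 1,623,000 = 17.7947 ‰

17.79 ‰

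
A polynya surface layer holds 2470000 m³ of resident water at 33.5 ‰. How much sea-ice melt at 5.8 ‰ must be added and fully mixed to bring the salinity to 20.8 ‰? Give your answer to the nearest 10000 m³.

Salt balance: 2,470,000×33.5 + V×5.8 = (2,470,000+V)×20.8
82,745,000 + 5.8V = 51,376,000 + 20.8V
31,369,000 = 15V
V = 2,091,266.67 m³

2090000 m³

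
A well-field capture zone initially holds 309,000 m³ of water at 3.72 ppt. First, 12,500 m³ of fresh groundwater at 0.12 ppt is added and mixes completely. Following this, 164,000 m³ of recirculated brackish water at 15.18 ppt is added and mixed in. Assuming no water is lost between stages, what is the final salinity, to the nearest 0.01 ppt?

7.50 ppt

Conserving salt mass:
Initial salt = 309,000×3.72 = 1,149,480
After stage 1: salt = 1,149,480 + 12,500×0.12 = 1,150,980; volume = 321,500 m³; S = 3.58 ppt
After stage 2: salt = 1,150,980 + 164,000×15.18 = 3,640,500; volume = 485,500 m³
S = 3,640,500 / 485,500 = 7.4985 ppt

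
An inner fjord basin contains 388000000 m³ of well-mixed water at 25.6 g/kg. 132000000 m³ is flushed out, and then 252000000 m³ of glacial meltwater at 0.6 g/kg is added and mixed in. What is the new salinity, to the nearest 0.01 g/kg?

13.20 g/kg

Remaining after removal: 256,000,000 m³ at 25.6 g/kg (salt = 6,553,600,000)
After addition: salt = 6,553,600,000 + 252,000,000×0.6 = 6,704,800,000; volume = 508,000,000 m³
S = 6,704,800,000 / 508,000,000 = 13.1984 g/kg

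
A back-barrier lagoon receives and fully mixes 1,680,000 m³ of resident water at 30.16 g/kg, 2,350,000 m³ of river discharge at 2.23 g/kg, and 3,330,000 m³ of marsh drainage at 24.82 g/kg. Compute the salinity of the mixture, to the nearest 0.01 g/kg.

18.83 g/kg

Salt balance:
salt = 1,680,000×30.16 + 2,350,000×2.23 + 3,330,000×24.82 = 50,668,800 + 5,240,500 + 82,650,600 = 138,559,900
volume = 1,680,000 + 2,350,000 + 3,330,000 = 7,360,000 m³
S = 138,559,900 / 7,360,000 = 18.8261 g/kg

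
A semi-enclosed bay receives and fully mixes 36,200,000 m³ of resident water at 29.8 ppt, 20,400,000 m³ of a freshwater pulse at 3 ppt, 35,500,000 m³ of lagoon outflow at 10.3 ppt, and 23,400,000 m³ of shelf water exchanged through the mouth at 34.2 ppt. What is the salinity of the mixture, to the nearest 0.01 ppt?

19.96 ppt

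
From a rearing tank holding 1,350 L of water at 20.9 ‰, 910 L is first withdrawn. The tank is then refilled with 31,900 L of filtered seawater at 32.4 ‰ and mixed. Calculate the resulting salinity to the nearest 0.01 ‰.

32.24 ‰

Remaining after removal: 440 L at 20.9 ‰ (salt = 9,196)
After addition: salt = 9,196 + 31,900×32.4 = 1,042,756; volume = 32,340 L
S = 1,042,756 / 32,340 = 32.2435 ‰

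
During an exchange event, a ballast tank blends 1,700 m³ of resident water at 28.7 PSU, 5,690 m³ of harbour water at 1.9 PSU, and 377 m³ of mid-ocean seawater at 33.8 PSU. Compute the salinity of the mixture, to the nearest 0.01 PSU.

Salt balance:
salt = 1,700×28.7 + 5,690×1.9 + 377×33.8 = 48,790 + 10,811 + 12,742.6 = 72,343.6
volume = 1,700 + 5,690 + 377 = 7,767 m³
S = 72,343.6 / 7,767 = 9.3142 PSU

9.31 PSU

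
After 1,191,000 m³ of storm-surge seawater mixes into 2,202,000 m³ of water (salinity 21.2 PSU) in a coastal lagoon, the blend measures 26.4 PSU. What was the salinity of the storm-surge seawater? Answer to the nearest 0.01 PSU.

36.01 PSU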